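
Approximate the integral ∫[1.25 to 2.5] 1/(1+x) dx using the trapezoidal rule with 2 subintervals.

f(x) = 1/(1+x)
a = 1.25, b = 2.5, n = 2
h = (b - a)/n = 0.625000

Trapezoidal rule: (h/2)[f(x₀) + 2f(x₁) + 2f(x₂) + ... + f(xₙ)]

x_0 = 1.2500, f(x_0) = 0.444444, coefficient = 1
x_1 = 1.8750, f(x_1) = 0.347826, coefficient = 2
x_2 = 2.5000, f(x_2) = 0.285714, coefficient = 1

I ≈ (0.625000/2) × 1.425811 = 0.445566
Exact value: 0.441833
Error: 0.003733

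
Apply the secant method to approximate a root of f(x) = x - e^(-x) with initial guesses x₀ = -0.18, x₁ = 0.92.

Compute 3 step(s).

f(x) = x - e^(-x)
x₀ = -0.18, x₁ = 0.92

Secant formula: x_{n+1} = x_n - f(x_n)(x_n - x_{n-1})/(f(x_n) - f(x_{n-1}))

Iteration 1:
  f(-0.180000) = -1.377217
  f(0.920000) = 0.521481
  x_2 = 0.920000 - 0.521481×(0.920000 - (-0.180000))/(0.521481 - (-1.377217))
       = 0.617883
Iteration 2:
  f(0.920000) = 0.521481
  f(0.617883) = 0.078799
  x_3 = 0.617883 - 0.078799×(0.617883 - 0.920000)/(0.078799 - 0.521481)
       = 0.564105
Iteration 3:
  f(0.617883) = 0.078799
  f(0.564105) = -0.004763
  x_4 = 0.564105 - (-0.004763)×(0.564105 - 0.617883)/(-0.004763 - 0.078799)
       = 0.567171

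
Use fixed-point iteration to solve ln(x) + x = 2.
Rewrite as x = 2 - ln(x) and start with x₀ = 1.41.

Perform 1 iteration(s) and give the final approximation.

Equation: ln(x) + x = 2
Fixed-point form: x = 2 - ln(x)
x₀ = 1.41

x_1 = g(1.410000) = 1.656410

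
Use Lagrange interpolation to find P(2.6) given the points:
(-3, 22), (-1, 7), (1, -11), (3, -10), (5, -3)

Lagrange interpolation formula:
P(x) = Σ yᵢ × Lᵢ(x)
where Lᵢ(x) = Π_{j≠i} (x - xⱼ)/(xᵢ - xⱼ)

L_0(2.6) = (2.6 - (-1))/(-3 - (-1)) × (2.6 - 1)/(-3 - 1) × (2.6 - 3)/(-3 - 3) × (2.6 - 5)/(-3 - 5) = 0.014400
L_1(2.6) = (2.6 - (-3))/(-1 - (-3)) × (2.6 - 1)/(-1 - 1) × (2.6 - 3)/(-1 - 3) × (2.6 - 5)/(-1 - 5) = -0.089600
L_2(2.6) = (2.6 - (-3))/(1 - (-3)) × (2.6 - (-1))/(1 - (-1)) × (2.6 - 3)/(1 - 3) × (2.6 - 5)/(1 - 5) = 0.302400
L_3(2.6) = (2.6 - (-3))/(3 - (-3)) × (2.6 - (-1))/(3 - (-1)) × (2.6 - 1)/(3 - 1) × (2.6 - 5)/(3 - 5) = 0.806400
L_4(2.6) = (2.6 - (-3))/(5 - (-3)) × (2.6 - (-1))/(5 - (-1)) × (2.6 - 1)/(5 - 1) × (2.6 - 3)/(5 - 3) = -0.033600

P(2.6) = 22×L_0(2.6) + 7×L_1(2.6) + (-11)×L_2(2.6) + (-10)×L_3(2.6) + (-3)×L_4(2.6)
P(2.6) = -11.600000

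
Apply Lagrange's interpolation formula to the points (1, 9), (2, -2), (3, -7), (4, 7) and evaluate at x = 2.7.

Lagrange interpolation formula:
P(x) = Σ yᵢ × Lᵢ(x)
where Lᵢ(x) = Π_{j≠i} (x - xⱼ)/(xᵢ - xⱼ)

L_0(2.7) = (2.7 - 2)/(1 - 2) × (2.7 - 3)/(1 - 3) × (2.7 - 4)/(1 - 4) = -0.045500
L_1(2.7) = (2.7 - 1)/(2 - 1) × (2.7 - 3)/(2 - 3) × (2.7 - 4)/(2 - 4) = 0.331500
L_2(2.7) = (2.7 - 1)/(3 - 1) × (2.7 - 2)/(3 - 2) × (2.7 - 4)/(3 - 4) = 0.773500
L_3(2.7) = (2.7 - 1)/(4 - 1) × (2.7 - 2)/(4 - 2) × (2.7 - 3)/(4 - 3) = -0.059500

P(2.7) = 9×L_0(2.7) + (-2)×L_1(2.7) + (-7)×L_2(2.7) + 7×L_3(2.7)
P(2.7) = -6.903500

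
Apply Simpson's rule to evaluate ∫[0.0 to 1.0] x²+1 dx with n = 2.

f(x) = x²+1
a = 0.0, b = 1.0, n = 2
h = (b - a)/n = 0.500000

Simpson's rule: (h/3)[f(x₀) + 4f(x₁) + 2f(x₂) + ... + f(xₙ)]

x_0 = 0.0000, f(x_0) = 1.000000, coefficient = 1
x_1 = 0.5000, f(x_1) = 1.250000, coefficient = 4
x_2 = 1.0000, f(x_2) = 2.000000, coefficient = 1

I ≈ (0.500000/3) × 8.000000 = 1.333333
Exact value: 1.333333
Error: 0.000000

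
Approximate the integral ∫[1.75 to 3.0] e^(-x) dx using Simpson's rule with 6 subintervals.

f(x) = e^(-x)
a = 1.75, b = 3.0, n = 6
h = (b - a)/n = 0.208333

Simpson's rule: (h/3)[f(x₀) + 4f(x₁) + 2f(x₂) + ... + f(xₙ)]

x_0 = 1.7500, f(x_0) = 0.173774, coefficient = 1
x_1 = 1.9583, f(x_1) = 0.141093, coefficient = 4
x_2 = 2.1667, f(x_2) = 0.114559, coefficient = 2
x_3 = 2.3750, f(x_3) = 0.093014, coefficient = 4
x_4 = 2.5833, f(x_4) = 0.075522, coefficient = 2
x_5 = 2.7917, f(x_5) = 0.061319, coefficient = 4
x_6 = 3.0000, f(x_6) = 0.049787, coefficient = 1

I ≈ (0.208333/3) × 1.785430 = 0.123988
Exact value: 0.123987
Error: 0.000001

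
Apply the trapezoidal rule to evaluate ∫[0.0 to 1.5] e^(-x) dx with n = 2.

f(x) = e^(-x)
a = 0.0, b = 1.5, n = 2
h = (b - a)/n = 0.750000

Trapezoidal rule: (h/2)[f(x₀) + 2f(x₁) + 2f(x₂) + ... + f(xₙ)]

x_0 = 0.0000, f(x_0) = 1.000000, coefficient = 1
x_1 = 0.7500, f(x_1) = 0.472367, coefficient = 2
x_2 = 1.5000, f(x_2) = 0.223130, coefficient = 1

I ≈ (0.750000/2) × 2.167863 = 0.812949
Exact value: 0.776870
Error: 0.036079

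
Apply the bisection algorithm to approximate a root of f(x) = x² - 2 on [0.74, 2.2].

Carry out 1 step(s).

f(x) = x² - 2
Initial interval: [0.74, 2.2]

Iteration 1:
  c_1 = (0.740000 + 2.200000)/2 = 1.470000
  f(c_1) = f(1.470000) = 0.160900
  f(a) × f(c) < 0, new interval: [0.740000, 1.470000]

After 1 iteration(s), the approximation is c_1 = 1.470000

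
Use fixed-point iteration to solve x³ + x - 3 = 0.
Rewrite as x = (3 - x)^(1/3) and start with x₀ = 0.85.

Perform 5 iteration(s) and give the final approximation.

Equation: x³ + x - 3 = 0
Fixed-point form: x = (3 - x)^(1/3)
x₀ = 0.85

x_1 = g(0.850000) = 1.290663
x_2 = g(1.290663) = 1.195664
x_3 = g(1.195664) = 1.217416
x_4 = g(1.217416) = 1.212504
x_5 = g(1.212504) = 1.213617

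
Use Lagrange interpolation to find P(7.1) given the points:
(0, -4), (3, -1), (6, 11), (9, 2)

Lagrange interpolation formula:
P(x) = Σ yᵢ × Lᵢ(x)
where Lᵢ(x) = Π_{j≠i} (x - xⱼ)/(xᵢ - xⱼ)

L_0(7.1) = (7.1 - 3)/(0 - 3) × (7.1 - 6)/(0 - 6) × (7.1 - 9)/(0 - 9) = 0.052895
L_1(7.1) = (7.1 - 0)/(3 - 0) × (7.1 - 6)/(3 - 6) × (7.1 - 9)/(3 - 9) = -0.274796
L_2(7.1) = (7.1 - 0)/(6 - 0) × (7.1 - 3)/(6 - 3) × (7.1 - 9)/(6 - 9) = 1.024241
L_3(7.1) = (7.1 - 0)/(9 - 0) × (7.1 - 3)/(9 - 3) × (7.1 - 6)/(9 - 6) = 0.197660

P(7.1) = (-4)×L_0(7.1) + (-1)×L_1(7.1) + 11×L_2(7.1) + 2×L_3(7.1)
P(7.1) = 11.725185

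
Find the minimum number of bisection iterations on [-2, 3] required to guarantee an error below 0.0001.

We need (b-a)/2^n ≤ 0.0001
(3 - (-2))/2^n ≤ 0.0001
5/2^n ≤ 0.0001
2^n ≥ 50000
n ≥ log₂(50000) = 15.61
n ≥ 16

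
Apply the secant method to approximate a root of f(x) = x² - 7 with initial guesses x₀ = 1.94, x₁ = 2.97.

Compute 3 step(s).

f(x) = x² - 7
x₀ = 1.94, x₁ = 2.97

Secant formula: x_{n+1} = x_n - f(x_n)(x_n - x_{n-1})/(f(x_n) - f(x_{n-1}))

Iteration 1:
  f(1.940000) = -3.236400
  f(2.970000) = 1.820900
  x_2 = 2.970000 - 1.820900×(2.970000 - 1.940000)/(1.820900 - (-3.236400))
       = 2.599145
Iteration 2:
  f(2.970000) = 1.820900
  f(2.599145) = -0.244447
  x_3 = 2.599145 - (-0.244447)×(2.599145 - 2.970000)/(-0.244447 - 1.820900)
       = 2.643038
Iteration 3:
  f(2.599145) = -0.244447
  f(2.643038) = -0.014351
  x_4 = 2.643038 - (-0.014351)×(2.643038 - 2.599145)/(-0.014351 - (-0.244447))
       = 2.645775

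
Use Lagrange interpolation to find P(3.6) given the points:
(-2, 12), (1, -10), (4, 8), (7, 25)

Lagrange interpolation formula:
P(x) = Σ yᵢ × Lᵢ(x)
where Lᵢ(x) = Π_{j≠i} (x - xⱼ)/(xᵢ - xⱼ)

L_0(3.6) = (3.6 - 1)/(-2 - 1) × (3.6 - 4)/(-2 - 4) × (3.6 - 7)/(-2 - 7) = -0.021827
L_1(3.6) = (3.6 - (-2))/(1 - (-2)) × (3.6 - 4)/(1 - 4) × (3.6 - 7)/(1 - 7) = 0.141037
L_2(3.6) = (3.6 - (-2))/(4 - (-2)) × (3.6 - 1)/(4 - 1) × (3.6 - 7)/(4 - 7) = 0.916741
L_3(3.6) = (3.6 - (-2))/(7 - (-2)) × (3.6 - 1)/(7 - 1) × (3.6 - 4)/(7 - 4) = -0.035951

P(3.6) = 12×L_0(3.6) + (-10)×L_1(3.6) + 8×L_2(3.6) + 25×L_3(3.6)
P(3.6) = 4.762864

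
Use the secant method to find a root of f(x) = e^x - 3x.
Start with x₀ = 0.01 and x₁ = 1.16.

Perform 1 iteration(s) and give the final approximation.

f(x) = e^x - 3x
x₀ = 0.01, x₁ = 1.16

Secant formula: x_{n+1} = x_n - f(x_n)(x_n - x_{n-1})/(f(x_n) - f(x_{n-1}))

Iteration 1:
  f(0.010000) = 0.980050
  f(1.160000) = -0.290067
  x_2 = 1.160000 - (-0.290067)×(1.160000 - 0.010000)/(-0.290067 - 0.980050)
       = 0.897365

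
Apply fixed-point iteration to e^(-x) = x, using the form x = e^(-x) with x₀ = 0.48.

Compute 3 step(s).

Equation: e^(-x) = x
Fixed-point form: x = e^(-x)
x₀ = 0.48

x_1 = g(0.480000) = 0.618783
x_2 = g(0.618783) = 0.538599
x_3 = g(0.538599) = 0.583565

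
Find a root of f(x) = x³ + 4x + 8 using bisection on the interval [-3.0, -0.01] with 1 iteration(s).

f(x) = x³ + 4x + 8
Initial interval: [-3.0, -0.01]

Iteration 1:
  c_1 = (-3.000000 + (-0.010000))/2 = -1.505000
  f(c_1) = f(-1.505000) = -1.428863
  f(a) × f(c) ≥ 0, new interval: [-1.505000, -0.010000]

After 1 iteration(s), the approximation is c_1 = -1.505000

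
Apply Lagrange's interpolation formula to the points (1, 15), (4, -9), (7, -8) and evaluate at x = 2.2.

Lagrange interpolation formula:
P(x) = Σ yᵢ × Lᵢ(x)
where Lᵢ(x) = Π_{j≠i} (x - xⱼ)/(xᵢ - xⱼ)

L_0(2.2) = (2.2 - 4)/(1 - 4) × (2.2 - 7)/(1 - 7) = 0.480000
L_1(2.2) = (2.2 - 1)/(4 - 1) × (2.2 - 7)/(4 - 7) = 0.640000
L_2(2.2) = (2.2 - 1)/(7 - 1) × (2.2 - 4)/(7 - 4) = -0.120000

P(2.2) = 15×L_0(2.2) + (-9)×L_1(2.2) + (-8)×L_2(2.2)
P(2.2) = 2.400000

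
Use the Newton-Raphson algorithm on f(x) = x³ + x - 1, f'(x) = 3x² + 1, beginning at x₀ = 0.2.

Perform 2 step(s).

f(x) = x³ + x - 1
f'(x) = 3x² + 1
x₀ = 0.2

Newton-Raphson formula: x_{n+1} = x_n - f(x_n)/f'(x_n)

Iteration 1:
  f(0.200000) = -0.792000
  f'(0.200000) = 1.120000
  x_1 = 0.200000 - (-0.792000)/1.120000 = 0.907143
Iteration 2:
  f(0.907143) = 0.653638
  f'(0.907143) = 3.468724
  x_2 = 0.907143 - 0.653638/3.468724 = 0.718705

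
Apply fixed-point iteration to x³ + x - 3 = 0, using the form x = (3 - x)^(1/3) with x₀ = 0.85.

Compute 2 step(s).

Equation: x³ + x - 3 = 0
Fixed-point form: x = (3 - x)^(1/3)
x₀ = 0.85

x_1 = g(0.850000) = 1.290663
x_2 = g(1.290663) = 1.195664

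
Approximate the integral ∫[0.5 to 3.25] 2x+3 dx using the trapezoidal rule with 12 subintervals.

f(x) = 2x+3
a = 0.5, b = 3.25, n = 12
h = (b - a)/n = 0.229167

Trapezoidal rule: (h/2)[f(x₀) + 2f(x₁) + 2f(x₂) + ... + f(xₙ)]

x_0 = 0.5000, f(x_0) = 4.000000, coefficient = 1
x_1 = 0.7292, f(x_1) = 4.458333, coefficient = 2
x_2 = 0.9583, f(x_2) = 4.916667, coefficient = 2
x_3 = 1.1875, f(x_3) = 5.375000, coefficient = 2
x_4 = 1.4167, f(x_4) = 5.833333, coefficient = 2
x_5 = 1.6458, f(x_5) = 6.291667, coefficient = 2
x_6 = 1.8750, f(x_6) = 6.750000, coefficient = 2
x_7 = 2.1042, f(x_7) = 7.208333, coefficient = 2
x_8 = 2.3333, f(x_8) = 7.666667, coefficient = 2
x_9 = 2.5625, f(x_9) = 8.125000, coefficient = 2
x_10 = 2.7917, f(x_10) = 8.583333, coefficient = 2
x_11 = 3.0208, f(x_11) = 9.041667, coefficient = 2
x_12 = 3.2500, f(x_12) = 9.500000, coefficient = 1

I ≈ (0.229167/2) × 162.000000 = 18.562500
Exact value: 18.562500
Error: 0.000000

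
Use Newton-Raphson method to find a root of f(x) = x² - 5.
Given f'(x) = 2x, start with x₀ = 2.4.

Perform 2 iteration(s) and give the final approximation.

f(x) = x² - 5
f'(x) = 2x
x₀ = 2.4

Newton-Raphson formula: x_{n+1} = x_n - f(x_n)/f'(x_n)

Iteration 1:
  f(2.400000) = 0.760000
  f'(2.400000) = 4.800000
  x_1 = 2.400000 - 0.760000/4.800000 = 2.241667
Iteration 2:
  f(2.241667) = 0.025069
  f'(2.241667) = 4.483333
  x_2 = 2.241667 - 0.025069/4.483333 = 2.236075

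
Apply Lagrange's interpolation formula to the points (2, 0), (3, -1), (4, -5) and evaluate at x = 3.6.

Lagrange interpolation formula:
P(x) = Σ yᵢ × Lᵢ(x)
where Lᵢ(x) = Π_{j≠i} (x - xⱼ)/(xᵢ - xⱼ)

L_0(3.6) = (3.6 - 3)/(2 - 3) × (3.6 - 4)/(2 - 4) = -0.120000
L_1(3.6) = (3.6 - 2)/(3 - 2) × (3.6 - 4)/(3 - 4) = 0.640000
L_2(3.6) = (3.6 - 2)/(4 - 2) × (3.6 - 3)/(4 - 3) = 0.480000

P(3.6) = 0×L_0(3.6) + (-1)×L_1(3.6) + (-5)×L_2(3.6)
P(3.6) = -3.040000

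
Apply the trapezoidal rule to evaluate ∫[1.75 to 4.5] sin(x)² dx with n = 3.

f(x) = sin(x)²
a = 1.75, b = 4.5, n = 3
h = (b - a)/n = 0.916667

Trapezoidal rule: (h/2)[f(x₀) + 2f(x₁) + 2f(x₂) + ... + f(xₙ)]

x_0 = 1.7500, f(x_0) = 0.968228, coefficient = 1
x_1 = 2.6667, f(x_1) = 0.209098, coefficient = 2
x_2 = 3.5833, f(x_2) = 0.182768, coefficient = 2
x_3 = 4.5000, f(x_3) = 0.955565, coefficient = 1

I ≈ (0.916667/2) × 2.707526 = 1.240949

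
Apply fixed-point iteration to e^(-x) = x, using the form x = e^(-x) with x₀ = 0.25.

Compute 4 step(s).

Equation: e^(-x) = x
Fixed-point form: x = e^(-x)
x₀ = 0.25

x_1 = g(0.250000) = 0.778801
x_2 = g(0.778801) = 0.458956
x_3 = g(0.458956) = 0.631943
x_4 = g(0.631943) = 0.531558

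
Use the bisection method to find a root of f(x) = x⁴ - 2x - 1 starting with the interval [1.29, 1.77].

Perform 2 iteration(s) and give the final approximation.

f(x) = x⁴ - 2x - 1
Initial interval: [1.29, 1.77]

Iteration 1:
  c_1 = (1.290000 + 1.770000)/2 = 1.530000
  f(c_1) = f(1.530000) = 1.419813
  f(a) × f(c) < 0, new interval: [1.290000, 1.530000]
Iteration 2:
  c_2 = (1.290000 + 1.530000)/2 = 1.410000
  f(c_2) = f(1.410000) = 0.132542
  f(a) × f(c) < 0, new interval: [1.290000, 1.410000]

After 2 iteration(s), the approximation is c_2 = 1.410000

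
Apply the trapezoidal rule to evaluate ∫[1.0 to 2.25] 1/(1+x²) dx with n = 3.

f(x) = 1/(1+x²)
a = 1.0, b = 2.25, n = 3
h = (b - a)/n = 0.416667

Trapezoidal rule: (h/2)[f(x₀) + 2f(x₁) + 2f(x₂) + ... + f(xₙ)]

x_0 = 1.0000, f(x_0) = 0.500000, coefficient = 1
x_1 = 1.4167, f(x_1) = 0.332564, coefficient = 2
x_2 = 1.8333, f(x_2) = 0.229299, coefficient = 2
x_3 = 2.2500, f(x_3) = 0.164948, coefficient = 1

I ≈ (0.416667/2) × 1.788674 = 0.372640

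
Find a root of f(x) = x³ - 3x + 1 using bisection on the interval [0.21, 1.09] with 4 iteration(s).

f(x) = x³ - 3x + 1
Initial interval: [0.21, 1.09]

Iteration 1:
  c_1 = (0.210000 + 1.090000)/2 = 0.650000
  f(c_1) = f(0.650000) = -0.675375
  f(a) × f(c) < 0, new interval: [0.210000, 0.650000]
Iteration 2:
  c_2 = (0.210000 + 0.650000)/2 = 0.430000
  f(c_2) = f(0.430000) = -0.210493
  f(a) × f(c) < 0, new interval: [0.210000, 0.430000]
Iteration 3:
  c_3 = (0.210000 + 0.430000)/2 = 0.320000
  f(c_3) = f(0.320000) = 0.072768
  f(a) × f(c) ≥ 0, new interval: [0.320000, 0.430000]
Iteration 4:
  c_4 = (0.320000 + 0.430000)/2 = 0.375000
  f(c_4) = f(0.375000) = -0.072266
  f(a) × f(c) < 0, new interval: [0.320000, 0.375000]

After 4 iteration(s), the approximation is c_4 = 0.375000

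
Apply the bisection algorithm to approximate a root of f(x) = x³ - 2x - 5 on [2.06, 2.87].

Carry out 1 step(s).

f(x) = x³ - 2x - 5
Initial interval: [2.06, 2.87]

Iteration 1:
  c_1 = (2.060000 + 2.870000)/2 = 2.465000
  f(c_1) = f(2.465000) = 5.047895
  f(a) × f(c) < 0, new interval: [2.060000, 2.465000]

After 1 iteration(s), the approximation is c_1 = 2.465000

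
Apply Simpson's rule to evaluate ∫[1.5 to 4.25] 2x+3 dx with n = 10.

f(x) = 2x+3
a = 1.5, b = 4.25, n = 10
h = (b - a)/n = 0.275000

Simpson's rule: (h/3)[f(x₀) + 4f(x₁) + 2f(x₂) + ... + f(xₙ)]

x_0 = 1.5000, f(x_0) = 6.000000, coefficient = 1
x_1 = 1.7750, f(x_1) = 6.550000, coefficient = 4
x_2 = 2.0500, f(x_2) = 7.100000, coefficient = 2
x_3 = 2.3250, f(x_3) = 7.650000, coefficient = 4
x_4 = 2.6000, f(x_4) = 8.200000, coefficient = 2
x_5 = 2.8750, f(x_5) = 8.750000, coefficient = 4
x_6 = 3.1500, f(x_6) = 9.300000, coefficient = 2
x_7 = 3.4250, f(x_7) = 9.850000, coefficient = 4
x_8 = 3.7000, f(x_8) = 10.400000, coefficient = 2
x_9 = 3.9750, f(x_9) = 10.950000, coefficient = 4
x_10 = 4.2500, f(x_10) = 11.500000, coefficient = 1

I ≈ (0.275000/3) × 262.500000 = 24.062500
Exact value: 24.062500
Error: 0.000000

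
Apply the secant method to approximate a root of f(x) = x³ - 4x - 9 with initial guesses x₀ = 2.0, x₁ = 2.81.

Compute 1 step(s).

f(x) = x³ - 4x - 9
x₀ = 2.0, x₁ = 2.81

Secant formula: x_{n+1} = x_n - f(x_n)(x_n - x_{n-1})/(f(x_n) - f(x_{n-1}))

Iteration 1:
  f(2.000000) = -9.000000
  f(2.810000) = 1.948041
  x_2 = 2.810000 - 1.948041×(2.810000 - 2.000000)/(1.948041 - (-9.000000))
       = 2.665873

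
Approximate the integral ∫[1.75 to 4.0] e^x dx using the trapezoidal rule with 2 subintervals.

f(x) = e^x
a = 1.75, b = 4.0, n = 2
h = (b - a)/n = 1.125000

Trapezoidal rule: (h/2)[f(x₀) + 2f(x₁) + 2f(x₂) + ... + f(xₙ)]

x_0 = 1.7500, f(x_0) = 5.754603, coefficient = 1
x_1 = 2.8750, f(x_1) = 17.725424, coefficient = 2
x_2 = 4.0000, f(x_2) = 54.598150, coefficient = 1

I ≈ (1.125000/2) × 95.803601 = 53.889526
Exact value: 48.843547
Error: 5.045978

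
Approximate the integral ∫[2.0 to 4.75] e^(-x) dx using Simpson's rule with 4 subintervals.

f(x) = e^(-x)
a = 2.0, b = 4.75, n = 4
h = (b - a)/n = 0.687500

Simpson's rule: (h/3)[f(x₀) + 4f(x₁) + 2f(x₂) + ... + f(xₙ)]

x_0 = 2.0000, f(x_0) = 0.135335, coefficient = 1
x_1 = 2.6875, f(x_1) = 0.068051, coefficient = 4
x_2 = 3.3750, f(x_2) = 0.034218, coefficient = 2
x_3 = 4.0625, f(x_3) = 0.017206, coefficient = 4
x_4 = 4.7500, f(x_4) = 0.008652, coefficient = 1

I ≈ (0.687500/3) × 0.553450 = 0.126832
Exact value: 0.126684
Error: 0.000149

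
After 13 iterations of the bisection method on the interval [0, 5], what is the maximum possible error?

Bisection error bound: |error| ≤ (b-a)/2^n
|error| ≤ (5 - 0)/2^13 = 5/2^13
|error| ≤ 0.0006103516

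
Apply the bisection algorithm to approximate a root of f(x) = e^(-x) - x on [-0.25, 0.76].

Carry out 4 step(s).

f(x) = e^(-x) - x
Initial interval: [-0.25, 0.76]

Iteration 1:
  c_1 = (-0.250000 + 0.760000)/2 = 0.255000
  f(c_1) = f(0.255000) = 0.519916
  f(a) × f(c) ≥ 0, new interval: [0.255000, 0.760000]
Iteration 2:
  c_2 = (0.255000 + 0.760000)/2 = 0.507500
  f(c_2) = f(0.507500) = 0.094499
  f(a) × f(c) ≥ 0, new interval: [0.507500, 0.760000]
Iteration 3:
  c_3 = (0.507500 + 0.760000)/2 = 0.633750
  f(c_3) = f(0.633750) = -0.103152
  f(a) × f(c) < 0, new interval: [0.507500, 0.633750]
Iteration 4:
  c_4 = (0.507500 + 0.633750)/2 = 0.570625
  f(c_4) = f(0.570625) = -0.005453
  f(a) × f(c) < 0, new interval: [0.507500, 0.570625]

After 4 iteration(s), the approximation is c_4 = 0.570625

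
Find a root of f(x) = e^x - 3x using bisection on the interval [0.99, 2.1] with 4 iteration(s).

f(x) = e^x - 3x
Initial interval: [0.99, 2.1]

Iteration 1:
  c_1 = (0.990000 + 2.100000)/2 = 1.545000
  f(c_1) = f(1.545000) = 0.052972
  f(a) × f(c) < 0, new interval: [0.990000, 1.545000]
Iteration 2:
  c_2 = (0.990000 + 1.545000)/2 = 1.267500
  f(c_2) = f(1.267500) = -0.250538
  f(a) × f(c) ≥ 0, new interval: [1.267500, 1.545000]
Iteration 3:
  c_3 = (1.267500 + 1.545000)/2 = 1.406250
  f(c_3) = f(1.406250) = -0.138126
  f(a) × f(c) ≥ 0, new interval: [1.406250, 1.545000]
Iteration 4:
  c_4 = (1.406250 + 1.545000)/2 = 1.475625
  f(c_4) = f(1.475625) = -0.053106
  f(a) × f(c) ≥ 0, new interval: [1.475625, 1.545000]

After 4 iteration(s), the approximation is c_4 = 1.475625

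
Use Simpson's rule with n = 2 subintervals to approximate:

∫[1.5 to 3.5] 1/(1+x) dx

f(x) = 1/(1+x)
a = 1.5, b = 3.5, n = 2
h = (b - a)/n = 1.000000

Simpson's rule: (h/3)[f(x₀) + 4f(x₁) + 2f(x₂) + ... + f(xₙ)]

x_0 = 1.5000, f(x_0) = 0.400000, coefficient = 1
x_1 = 2.5000, f(x_1) = 0.285714, coefficient = 4
x_2 = 3.5000, f(x_2) = 0.222222, coefficient = 1

I ≈ (1.000000/3) × 1.765079 = 0.588360
Exact value: 0.587787
Error: 0.000573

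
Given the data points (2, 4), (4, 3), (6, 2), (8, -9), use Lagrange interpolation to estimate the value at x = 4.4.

Lagrange interpolation formula:
P(x) = Σ yᵢ × Lᵢ(x)
where Lᵢ(x) = Π_{j≠i} (x - xⱼ)/(xᵢ - xⱼ)

L_0(4.4) = (4.4 - 4)/(2 - 4) × (4.4 - 6)/(2 - 6) × (4.4 - 8)/(2 - 8) = -0.048000
L_1(4.4) = (4.4 - 2)/(4 - 2) × (4.4 - 6)/(4 - 6) × (4.4 - 8)/(4 - 8) = 0.864000
L_2(4.4) = (4.4 - 2)/(6 - 2) × (4.4 - 4)/(6 - 4) × (4.4 - 8)/(6 - 8) = 0.216000
L_3(4.4) = (4.4 - 2)/(8 - 2) × (4.4 - 4)/(8 - 4) × (4.4 - 6)/(8 - 6) = -0.032000

P(4.4) = 4×L_0(4.4) + 3×L_1(4.4) + 2×L_2(4.4) + (-9)×L_3(4.4)
P(4.4) = 3.120000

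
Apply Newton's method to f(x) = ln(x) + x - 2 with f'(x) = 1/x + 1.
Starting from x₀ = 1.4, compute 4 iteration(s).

f(x) = ln(x) + x - 2
f'(x) = 1/x + 1
x₀ = 1.4

Newton-Raphson formula: x_{n+1} = x_n - f(x_n)/f'(x_n)

Iteration 1:
  f(1.400000) = -0.263528
  f'(1.400000) = 1.714286
  x_1 = 1.400000 - (-0.263528)/1.714286 = 1.553725
Iteration 2:
  f(1.553725) = -0.005621
  f'(1.553725) = 1.643615
  x_2 = 1.553725 - (-0.005621)/1.643615 = 1.557144
Iteration 3:
  f(1.557144) = -0.000002
  f'(1.557144) = 1.642201
  x_3 = 1.557144 - (-0.000002)/1.642201 = 1.557146
Iteration 4:
  f(1.557146) = 0.000000
  f'(1.557146) = 1.642201
  x_4 = 1.557146 - 0.000000/1.642201 = 1.557146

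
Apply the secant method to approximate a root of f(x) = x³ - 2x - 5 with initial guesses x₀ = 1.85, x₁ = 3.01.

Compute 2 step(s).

f(x) = x³ - 2x - 5
x₀ = 1.85, x₁ = 3.01

Secant formula: x_{n+1} = x_n - f(x_n)(x_n - x_{n-1})/(f(x_n) - f(x_{n-1}))

Iteration 1:
  f(1.850000) = -2.368375
  f(3.010000) = 16.250901
  x_2 = 3.010000 - 16.250901×(3.010000 - 1.850000)/(16.250901 - (-2.368375))
       = 1.997552
Iteration 2:
  f(3.010000) = 16.250901
  f(1.997552) = -1.024442
  x_3 = 1.997552 - (-1.024442)×(1.997552 - 3.010000)/(-1.024442 - 16.250901)
       = 2.057591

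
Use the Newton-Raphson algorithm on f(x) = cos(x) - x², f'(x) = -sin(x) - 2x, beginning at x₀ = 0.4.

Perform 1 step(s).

f(x) = cos(x) - x²
f'(x) = -sin(x) - 2x
x₀ = 0.4

Newton-Raphson formula: x_{n+1} = x_n - f(x_n)/f'(x_n)

Iteration 1:
  f(0.400000) = 0.761061
  f'(0.400000) = -1.189418
  x_1 = 0.400000 - 0.761061/(-1.189418) = 1.039860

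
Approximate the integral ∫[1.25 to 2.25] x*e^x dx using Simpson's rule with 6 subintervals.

f(x) = x*e^x
a = 1.25, b = 2.25, n = 6
h = (b - a)/n = 0.166667

Simpson's rule: (h/3)[f(x₀) + 4f(x₁) + 2f(x₂) + ... + f(xₙ)]

x_0 = 1.2500, f(x_0) = 4.362929, coefficient = 1
x_1 = 1.4167, f(x_1) = 5.841417, coefficient = 4
x_2 = 1.5833, f(x_2) = 7.712679, coefficient = 2
x_3 = 1.7500, f(x_3) = 10.070555, coefficient = 4
x_4 = 1.9167, f(x_4) = 13.029998, coefficient = 2
x_5 = 2.0833, f(x_5) = 16.731656, coefficient = 4
x_6 = 2.2500, f(x_6) = 21.347406, coefficient = 1

I ≈ (0.166667/3) × 197.770200 = 10.987233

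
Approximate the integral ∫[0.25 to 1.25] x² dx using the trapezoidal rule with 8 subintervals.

f(x) = x²
a = 0.25, b = 1.25, n = 8
h = (b - a)/n = 0.125000

Trapezoidal rule: (h/2)[f(x₀) + 2f(x₁) + 2f(x₂) + ... + f(xₙ)]

x_0 = 0.2500, f(x_0) = 0.062500, coefficient = 1
x_1 = 0.3750, f(x_1) = 0.140625, coefficient = 2
x_2 = 0.5000, f(x_2) = 0.250000, coefficient = 2
x_3 = 0.6250, f(x_3) = 0.390625, coefficient = 2
x_4 = 0.7500, f(x_4) = 0.562500, coefficient = 2
x_5 = 0.8750, f(x_5) = 0.765625, coefficient = 2
x_6 = 1.0000, f(x_6) = 1.000000, coefficient = 2
x_7 = 1.1250, f(x_7) = 1.265625, coefficient = 2
x_8 = 1.2500, f(x_8) = 1.562500, coefficient = 1

I ≈ (0.125000/2) × 10.375000 = 0.648438
Exact value: 0.645833
Error: 0.002604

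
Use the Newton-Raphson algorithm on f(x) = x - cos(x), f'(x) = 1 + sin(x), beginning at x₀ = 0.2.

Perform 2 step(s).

f(x) = x - cos(x)
f'(x) = 1 + sin(x)
x₀ = 0.2

Newton-Raphson formula: x_{n+1} = x_n - f(x_n)/f'(x_n)

Iteration 1:
  f(0.200000) = -0.780067
  f'(0.200000) = 1.198669
  x_1 = 0.200000 - (-0.780067)/1.198669 = 0.850777
Iteration 2:
  f(0.850777) = 0.191378
  f'(0.850777) = 1.751793
  x_2 = 0.850777 - 0.191378/1.751793 = 0.741530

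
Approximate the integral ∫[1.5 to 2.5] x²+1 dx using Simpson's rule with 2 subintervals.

f(x) = x²+1
a = 1.5, b = 2.5, n = 2
h = (b - a)/n = 0.500000

Simpson's rule: (h/3)[f(x₀) + 4f(x₁) + 2f(x₂) + ... + f(xₙ)]

x_0 = 1.5000, f(x_0) = 3.250000, coefficient = 1
x_1 = 2.0000, f(x_1) = 5.000000, coefficient = 4
x_2 = 2.5000, f(x_2) = 7.250000, coefficient = 1

I ≈ (0.500000/3) × 30.500000 = 5.083333
Exact value: 5.083333
Error: 0.000000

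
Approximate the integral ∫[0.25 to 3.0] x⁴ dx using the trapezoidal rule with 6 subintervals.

f(x) = x⁴
a = 0.25, b = 3.0, n = 6
h = (b - a)/n = 0.458333

Trapezoidal rule: (h/2)[f(x₀) + 2f(x₁) + 2f(x₂) + ... + f(xₙ)]

x_0 = 0.2500, f(x_0) = 0.003906, coefficient = 1
x_1 = 0.7083, f(x_1) = 0.251739, coefficient = 2
x_2 = 1.1667, f(x_2) = 1.852623, coefficient = 2
x_3 = 1.6250, f(x_3) = 6.972900, coefficient = 2
x_4 = 2.0833, f(x_4) = 18.838011, coefficient = 2
x_5 = 2.5417, f(x_5) = 41.732497, coefficient = 2
x_6 = 3.0000, f(x_6) = 81.000000, coefficient = 1

I ≈ (0.458333/2) × 220.299449 = 50.485290
Exact value: 48.599805
Error: 1.885486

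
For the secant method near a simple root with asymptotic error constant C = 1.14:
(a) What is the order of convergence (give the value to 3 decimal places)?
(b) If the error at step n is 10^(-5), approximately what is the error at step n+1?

(a) Secant method has superlinear convergence with order φ = (1+√5)/2 ≈ 1.618.
    This means |e_{n+1}| ≈ C|e_n|^1.618.

(b) With |e_n| = 10^(-5) and C = 1.14:
    |e_{n+1}| ≈ 1.14 × (10^(-5))^1.618 = 1.14 × 10^(-8.09)

(a) ≈ 1.618 (golden ratio); (b) |e_{n+1}| ≈ 9.263e-09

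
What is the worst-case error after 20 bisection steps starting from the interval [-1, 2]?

Bisection error bound: |error| ≤ (b-a)/2^n
|error| ≤ (2 - (-1))/2^20 = 3/2^20
|error| ≤ 0.0000028610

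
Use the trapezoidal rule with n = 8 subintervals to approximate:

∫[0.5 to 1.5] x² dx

f(x) = x²
a = 0.5, b = 1.5, n = 8
h = (b - a)/n = 0.125000

Trapezoidal rule: (h/2)[f(x₀) + 2f(x₁) + 2f(x₂) + ... + f(xₙ)]

x_0 = 0.5000, f(x_0) = 0.250000, coefficient = 1
x_1 = 0.6250, f(x_1) = 0.390625, coefficient = 2
x_2 = 0.7500, f(x_2) = 0.562500, coefficient = 2
x_3 = 0.8750, f(x_3) = 0.765625, coefficient = 2
x_4 = 1.0000, f(x_4) = 1.000000, coefficient = 2
x_5 = 1.1250, f(x_5) = 1.265625, coefficient = 2
x_6 = 1.2500, f(x_6) = 1.562500, coefficient = 2
x_7 = 1.3750, f(x_7) = 1.890625, coefficient = 2
x_8 = 1.5000, f(x_8) = 2.250000, coefficient = 1

I ≈ (0.125000/2) × 17.375000 = 1.085938
Exact value: 1.083333
Error: 0.002604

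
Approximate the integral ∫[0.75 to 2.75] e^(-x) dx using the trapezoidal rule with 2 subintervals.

f(x) = e^(-x)
a = 0.75, b = 2.75, n = 2
h = (b - a)/n = 1.000000

Trapezoidal rule: (h/2)[f(x₀) + 2f(x₁) + 2f(x₂) + ... + f(xₙ)]

x_0 = 0.7500, f(x_0) = 0.472367, coefficient = 1
x_1 = 1.7500, f(x_1) = 0.173774, coefficient = 2
x_2 = 2.7500, f(x_2) = 0.063928, coefficient = 1

I ≈ (1.000000/2) × 0.883842 = 0.441921
Exact value: 0.408439
Error: 0.033482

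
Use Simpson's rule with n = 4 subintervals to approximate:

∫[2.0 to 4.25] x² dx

f(x) = x²
a = 2.0, b = 4.25, n = 4
h = (b - a)/n = 0.562500

Simpson's rule: (h/3)[f(x₀) + 4f(x₁) + 2f(x₂) + ... + f(xₙ)]

x_0 = 2.0000, f(x_0) = 4.000000, coefficient = 1
x_1 = 2.5625, f(x_1) = 6.566406, coefficient = 4
x_2 = 3.1250, f(x_2) = 9.765625, coefficient = 2
x_3 = 3.6875, f(x_3) = 13.597656, coefficient = 4
x_4 = 4.2500, f(x_4) = 18.062500, coefficient = 1

I ≈ (0.562500/3) × 122.250000 = 22.921875
Exact value: 22.921875
Error: 0.000000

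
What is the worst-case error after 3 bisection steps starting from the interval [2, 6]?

Bisection error bound: |error| ≤ (b-a)/2^n
|error| ≤ (6 - 2)/2^3 = 4/2^3
|error| ≤ 0.5000000000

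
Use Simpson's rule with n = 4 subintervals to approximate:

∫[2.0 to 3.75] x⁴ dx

f(x) = x⁴
a = 2.0, b = 3.75, n = 4
h = (b - a)/n = 0.437500

Simpson's rule: (h/3)[f(x₀) + 4f(x₁) + 2f(x₂) + ... + f(xₙ)]

x_0 = 2.0000, f(x_0) = 16.000000, coefficient = 1
x_1 = 2.4375, f(x_1) = 35.300308, coefficient = 4
x_2 = 2.8750, f(x_2) = 68.320557, coefficient = 2
x_3 = 3.3125, f(x_3) = 120.399185, coefficient = 4
x_4 = 3.7500, f(x_4) = 197.753906, coefficient = 1

I ≈ (0.437500/3) × 973.192993 = 141.923978
Exact value: 141.915430
Error: 0.008548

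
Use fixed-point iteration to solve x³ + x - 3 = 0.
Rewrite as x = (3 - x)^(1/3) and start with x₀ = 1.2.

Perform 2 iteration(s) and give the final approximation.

Equation: x³ + x - 3 = 0
Fixed-point form: x = (3 - x)^(1/3)
x₀ = 1.2

x_1 = g(1.200000) = 1.216440
x_2 = g(1.216440) = 1.212726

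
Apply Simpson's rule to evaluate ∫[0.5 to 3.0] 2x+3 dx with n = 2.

f(x) = 2x+3
a = 0.5, b = 3.0, n = 2
h = (b - a)/n = 1.250000

Simpson's rule: (h/3)[f(x₀) + 4f(x₁) + 2f(x₂) + ... + f(xₙ)]

x_0 = 0.5000, f(x_0) = 4.000000, coefficient = 1
x_1 = 1.7500, f(x_1) = 6.500000, coefficient = 4
x_2 = 3.0000, f(x_2) = 9.000000, coefficient = 1

I ≈ (1.250000/3) × 39.000000 = 16.250000
Exact value: 16.250000
Error: 0.000000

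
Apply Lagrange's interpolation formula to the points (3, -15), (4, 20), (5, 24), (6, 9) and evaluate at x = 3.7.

Lagrange interpolation formula:
P(x) = Σ yᵢ × Lᵢ(x)
where Lᵢ(x) = Π_{j≠i} (x - xⱼ)/(xᵢ - xⱼ)

L_0(3.7) = (3.7 - 4)/(3 - 4) × (3.7 - 5)/(3 - 5) × (3.7 - 6)/(3 - 6) = 0.149500
L_1(3.7) = (3.7 - 3)/(4 - 3) × (3.7 - 5)/(4 - 5) × (3.7 - 6)/(4 - 6) = 1.046500
L_2(3.7) = (3.7 - 3)/(5 - 3) × (3.7 - 4)/(5 - 4) × (3.7 - 6)/(5 - 6) = -0.241500
L_3(3.7) = (3.7 - 3)/(6 - 3) × (3.7 - 4)/(6 - 4) × (3.7 - 5)/(6 - 5) = 0.045500

P(3.7) = (-15)×L_0(3.7) + 20×L_1(3.7) + 24×L_2(3.7) + 9×L_3(3.7)
P(3.7) = 13.301000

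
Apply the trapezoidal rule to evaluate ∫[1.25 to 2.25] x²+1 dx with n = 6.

f(x) = x²+1
a = 1.25, b = 2.25, n = 6
h = (b - a)/n = 0.166667

Trapezoidal rule: (h/2)[f(x₀) + 2f(x₁) + 2f(x₂) + ... + f(xₙ)]

x_0 = 1.2500, f(x_0) = 2.562500, coefficient = 1
x_1 = 1.4167, f(x_1) = 3.006944, coefficient = 2
x_2 = 1.5833, f(x_2) = 3.506944, coefficient = 2
x_3 = 1.7500, f(x_3) = 4.062500, coefficient = 2
x_4 = 1.9167, f(x_4) = 4.673611, coefficient = 2
x_5 = 2.0833, f(x_5) = 5.340278, coefficient = 2
x_6 = 2.2500, f(x_6) = 6.062500, coefficient = 1

I ≈ (0.166667/2) × 49.805556 = 4.150463
Exact value: 4.145833
Error: 0.004630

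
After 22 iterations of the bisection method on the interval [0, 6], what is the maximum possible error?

Bisection error bound: |error| ≤ (b-a)/2^n
|error| ≤ (6 - 0)/2^22 = 6/2^22
|error| ≤ 0.0000014305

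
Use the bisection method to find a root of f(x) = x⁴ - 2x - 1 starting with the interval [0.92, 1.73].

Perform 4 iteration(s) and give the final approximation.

f(x) = x⁴ - 2x - 1
Initial interval: [0.92, 1.73]

Iteration 1:
  c_1 = (0.920000 + 1.730000)/2 = 1.325000
  f(c_1) = f(1.325000) = -0.567781
  f(a) × f(c) ≥ 0, new interval: [1.325000, 1.730000]
Iteration 2:
  c_2 = (1.325000 + 1.730000)/2 = 1.527500
  f(c_2) = f(1.527500) = 1.389085
  f(a) × f(c) < 0, new interval: [1.325000, 1.527500]
Iteration 3:
  c_3 = (1.325000 + 1.527500)/2 = 1.426250
  f(c_3) = f(1.426250) = 0.285425
  f(a) × f(c) < 0, new interval: [1.325000, 1.426250]
Iteration 4:
  c_4 = (1.325000 + 1.426250)/2 = 1.375625
  f(c_4) = f(1.375625) = -0.170284
  f(a) × f(c) ≥ 0, new interval: [1.375625, 1.426250]

After 4 iteration(s), the approximation is c_4 = 1.375625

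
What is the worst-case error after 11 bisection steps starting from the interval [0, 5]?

Bisection error bound: |error| ≤ (b-a)/2^n
|error| ≤ (5 - 0)/2^11 = 5/2^11
|error| ≤ 0.0024414062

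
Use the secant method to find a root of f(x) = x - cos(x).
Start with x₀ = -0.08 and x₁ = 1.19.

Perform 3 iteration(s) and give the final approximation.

f(x) = x - cos(x)
x₀ = -0.08, x₁ = 1.19

Secant formula: x_{n+1} = x_n - f(x_n)(x_n - x_{n-1})/(f(x_n) - f(x_{n-1}))

Iteration 1:
  f(-0.080000) = -1.076802
  f(1.190000) = 0.818340
  x_2 = 1.190000 - 0.818340×(1.190000 - (-0.080000))/(0.818340 - (-1.076802))
       = 0.641602
Iteration 2:
  f(1.190000) = 0.818340
  f(0.641602) = -0.159536
  x_3 = 0.641602 - (-0.159536)×(0.641602 - 1.190000)/(-0.159536 - 0.818340)
       = 0.731071
Iteration 3:
  f(0.641602) = -0.159536
  f(0.731071) = -0.013389
  x_4 = 0.731071 - (-0.013389)×(0.731071 - 0.641602)/(-0.013389 - (-0.159536))
       = 0.739267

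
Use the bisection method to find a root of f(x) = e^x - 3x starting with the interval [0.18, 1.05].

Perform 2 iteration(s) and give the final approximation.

f(x) = e^x - 3x
Initial interval: [0.18, 1.05]

Iteration 1:
  c_1 = (0.180000 + 1.050000)/2 = 0.615000
  f(c_1) = f(0.615000) = 0.004657
  f(a) × f(c) ≥ 0, new interval: [0.615000, 1.050000]
Iteration 2:
  c_2 = (0.615000 + 1.050000)/2 = 0.832500
  f(c_2) = f(0.832500) = -0.198441
  f(a) × f(c) < 0, new interval: [0.615000, 0.832500]

After 2 iteration(s), the approximation is c_2 = 0.832500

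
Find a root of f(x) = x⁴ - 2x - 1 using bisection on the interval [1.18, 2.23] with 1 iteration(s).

f(x) = x⁴ - 2x - 1
Initial interval: [1.18, 2.23]

Iteration 1:
  c_1 = (1.180000 + 2.230000)/2 = 1.705000
  f(c_1) = f(1.705000) = 4.040794
  f(a) × f(c) < 0, new interval: [1.180000, 1.705000]

After 1 iteration(s), the approximation is c_1 = 1.705000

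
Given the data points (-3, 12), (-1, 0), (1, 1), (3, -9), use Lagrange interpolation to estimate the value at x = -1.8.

Lagrange interpolation formula:
P(x) = Σ yᵢ × Lᵢ(x)
where Lᵢ(x) = Π_{j≠i} (x - xⱼ)/(xᵢ - xⱼ)

L_0(-1.8) = (-1.8 - (-1))/(-3 - (-1)) × (-1.8 - 1)/(-3 - 1) × (-1.8 - 3)/(-3 - 3) = 0.224000
L_1(-1.8) = (-1.8 - (-3))/(-1 - (-3)) × (-1.8 - 1)/(-1 - 1) × (-1.8 - 3)/(-1 - 3) = 1.008000
L_2(-1.8) = (-1.8 - (-3))/(1 - (-3)) × (-1.8 - (-1))/(1 - (-1)) × (-1.8 - 3)/(1 - 3) = -0.288000
L_3(-1.8) = (-1.8 - (-3))/(3 - (-3)) × (-1.8 - (-1))/(3 - (-1)) × (-1.8 - 1)/(3 - 1) = 0.056000

P(-1.8) = 12×L_0(-1.8) + 0×L_1(-1.8) + 1×L_2(-1.8) + (-9)×L_3(-1.8)
P(-1.8) = 1.896000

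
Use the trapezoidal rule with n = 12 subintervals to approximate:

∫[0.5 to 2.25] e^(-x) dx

f(x) = e^(-x)
a = 0.5, b = 2.25, n = 12
h = (b - a)/n = 0.145833

Trapezoidal rule: (h/2)[f(x₀) + 2f(x₁) + 2f(x₂) + ... + f(xₙ)]

x_0 = 0.5000, f(x_0) = 0.606531, coefficient = 1
x_1 = 0.6458, f(x_1) = 0.524226, coefficient = 2
x_2 = 0.7917, f(x_2) = 0.453089, coefficient = 2
x_3 = 0.9375, f(x_3) = 0.391606, coefficient = 2
x_4 = 1.0833, f(x_4) = 0.338465, coefficient = 2
x_5 = 1.2292, f(x_5) = 0.292536, coefficient = 2
x_6 = 1.3750, f(x_6) = 0.252840, coefficient = 2
x_7 = 1.5208, f(x_7) = 0.218530, coefficient = 2
x_8 = 1.6667, f(x_8) = 0.188876, coefficient = 2
x_9 = 1.8125, f(x_9) = 0.163246, coefficient = 2
x_10 = 1.9583, f(x_10) = 0.141093, coefficient = 2
x_11 = 2.1042, f(x_11) = 0.121947, coefficient = 2
x_12 = 2.2500, f(x_12) = 0.105399, coefficient = 1

I ≈ (0.145833/2) × 6.884836 = 0.502019
Exact value: 0.501131
Error: 0.000888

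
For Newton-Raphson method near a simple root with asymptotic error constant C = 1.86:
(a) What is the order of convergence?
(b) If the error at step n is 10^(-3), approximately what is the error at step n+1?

(a) Newton-Raphson has quadratic (order 2) convergence near simple roots.
    This means |e_{n+1}| ≈ C|e_n|².

(b) With |e_n| = 10^(-3) and C = 1.86:
    |e_{n+1}| ≈ 1.86 × (10^(-3))² = 1.86 × 10^(-6)

(a) 2 (quadratic); (b) |e_{n+1}| ≈ 1.860e-06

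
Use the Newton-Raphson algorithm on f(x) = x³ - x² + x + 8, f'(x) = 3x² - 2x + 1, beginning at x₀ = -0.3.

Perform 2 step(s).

f(x) = x³ - x² + x + 8
f'(x) = 3x² - 2x + 1
x₀ = -0.3

Newton-Raphson formula: x_{n+1} = x_n - f(x_n)/f'(x_n)

Iteration 1:
  f(-0.300000) = 7.583000
  f'(-0.300000) = 1.870000
  x_1 = -0.300000 - 7.583000/1.870000 = -4.355080
Iteration 2:
  f(-4.355080) = -97.923407
  f'(-4.355080) = 66.610331
  x_2 = -4.355080 - (-97.923407)/66.610331 = -2.884987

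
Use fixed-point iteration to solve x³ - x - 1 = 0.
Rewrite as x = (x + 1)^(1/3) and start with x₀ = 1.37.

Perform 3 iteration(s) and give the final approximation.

Equation: x³ - x - 1 = 0
Fixed-point form: x = (x + 1)^(1/3)
x₀ = 1.37

x_1 = g(1.370000) = 1.333264
x_2 = g(1.333264) = 1.326339
x_3 = g(1.326339) = 1.325026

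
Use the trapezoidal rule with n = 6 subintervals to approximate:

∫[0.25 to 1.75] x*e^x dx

f(x) = x*e^x
a = 0.25, b = 1.75, n = 6
h = (b - a)/n = 0.250000

Trapezoidal rule: (h/2)[f(x₀) + 2f(x₁) + 2f(x₂) + ... + f(xₙ)]

x_0 = 0.2500, f(x_0) = 0.321006, coefficient = 1
x_1 = 0.5000, f(x_1) = 0.824361, coefficient = 2
x_2 = 0.7500, f(x_2) = 1.587750, coefficient = 2
x_3 = 1.0000, f(x_3) = 2.718282, coefficient = 2
x_4 = 1.2500, f(x_4) = 4.362929, coefficient = 2
x_5 = 1.5000, f(x_5) = 6.722534, coefficient = 2
x_6 = 1.7500, f(x_6) = 10.070555, coefficient = 1

I ≈ (0.250000/2) × 42.823271 = 5.352909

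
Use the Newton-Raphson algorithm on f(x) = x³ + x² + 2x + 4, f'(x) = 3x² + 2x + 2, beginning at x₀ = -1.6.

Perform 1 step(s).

f(x) = x³ + x² + 2x + 4
f'(x) = 3x² + 2x + 2
x₀ = -1.6

Newton-Raphson formula: x_{n+1} = x_n - f(x_n)/f'(x_n)

Iteration 1:
  f(-1.600000) = -0.736000
  f'(-1.600000) = 6.480000
  x_1 = -1.600000 - (-0.736000)/6.480000 = -1.486420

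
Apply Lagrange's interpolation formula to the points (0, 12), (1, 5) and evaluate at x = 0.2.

Lagrange interpolation formula:
P(x) = Σ yᵢ × Lᵢ(x)
where Lᵢ(x) = Π_{j≠i} (x - xⱼ)/(xᵢ - xⱼ)

L_0(0.2) = (0.2 - 1)/(0 - 1) = 0.800000
L_1(0.2) = (0.2 - 0)/(1 - 0) = 0.200000

P(0.2) = 12×L_0(0.2) + 5×L_1(0.2)
P(0.2) = 10.600000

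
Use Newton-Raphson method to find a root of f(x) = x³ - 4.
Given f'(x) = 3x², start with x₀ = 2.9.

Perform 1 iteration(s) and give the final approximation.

f(x) = x³ - 4
f'(x) = 3x²
x₀ = 2.9

Newton-Raphson formula: x_{n+1} = x_n - f(x_n)/f'(x_n)

Iteration 1:
  f(2.900000) = 20.389000
  f'(2.900000) = 25.230000
  x_1 = 2.900000 - 20.389000/25.230000 = 2.091875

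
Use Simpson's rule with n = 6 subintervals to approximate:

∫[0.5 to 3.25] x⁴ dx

f(x) = x⁴
a = 0.5, b = 3.25, n = 6
h = (b - a)/n = 0.458333

Simpson's rule: (h/3)[f(x₀) + 4f(x₁) + 2f(x₂) + ... + f(xₙ)]

x_0 = 0.5000, f(x_0) = 0.062500, coefficient = 1
x_1 = 0.9583, f(x_1) = 0.843464, coefficient = 4
x_2 = 1.4167, f(x_2) = 4.027826, coefficient = 2
x_3 = 1.8750, f(x_3) = 12.359619, coefficient = 4
x_4 = 2.3333, f(x_4) = 29.641975, coefficient = 2
x_5 = 2.7917, f(x_5) = 60.737127, coefficient = 4
x_6 = 3.2500, f(x_6) = 111.566406, coefficient = 1

I ≈ (0.458333/3) × 474.729348 = 72.528095
Exact value: 72.511914
Error: 0.016181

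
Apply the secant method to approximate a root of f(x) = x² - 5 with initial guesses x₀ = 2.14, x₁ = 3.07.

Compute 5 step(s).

f(x) = x² - 5
x₀ = 2.14, x₁ = 3.07

Secant formula: x_{n+1} = x_n - f(x_n)(x_n - x_{n-1})/(f(x_n) - f(x_{n-1}))

Iteration 1:
  f(2.140000) = -0.420400
  f(3.070000) = 4.424900
  x_2 = 3.070000 - 4.424900×(3.070000 - 2.140000)/(4.424900 - (-0.420400))
       = 2.220691
Iteration 2:
  f(3.070000) = 4.424900
  f(2.220691) = -0.068532
  x_3 = 2.220691 - (-0.068532)×(2.220691 - 3.070000)/(-0.068532 - 4.424900)
       = 2.233644
Iteration 3:
  f(2.220691) = -0.068532
  f(2.233644) = -0.010834
  x_4 = 2.233644 - (-0.010834)×(2.233644 - 2.220691)/(-0.010834 - (-0.068532))
       = 2.236076
Iteration 4:
  f(2.233644) = -0.010834
  f(2.236076) = 0.000037
  x_5 = 2.236076 - 0.000037×(2.236076 - 2.233644)/(0.000037 - (-0.010834))
       = 2.236068
Iteration 5:
  f(2.236076) = 0.000037
  f(2.236068) = 0.000000
  x_6 = 2.236068 - 0.000000×(2.236068 - 2.236076)/(0.000000 - 0.000037)
       = 2.236068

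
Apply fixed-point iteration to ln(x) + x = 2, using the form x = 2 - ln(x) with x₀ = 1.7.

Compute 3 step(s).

Equation: ln(x) + x = 2
Fixed-point form: x = 2 - ln(x)
x₀ = 1.7

x_1 = g(1.700000) = 1.469372
x_2 = g(1.469372) = 1.615165
x_3 = g(1.615165) = 1.520563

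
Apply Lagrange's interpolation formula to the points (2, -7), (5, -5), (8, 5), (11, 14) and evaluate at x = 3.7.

Lagrange interpolation formula:
P(x) = Σ yᵢ × Lᵢ(x)
where Lᵢ(x) = Π_{j≠i} (x - xⱼ)/(xᵢ - xⱼ)

L_0(3.7) = (3.7 - 5)/(2 - 5) × (3.7 - 8)/(2 - 8) × (3.7 - 11)/(2 - 11) = 0.251895
L_1(3.7) = (3.7 - 2)/(5 - 2) × (3.7 - 8)/(5 - 8) × (3.7 - 11)/(5 - 11) = 0.988204
L_2(3.7) = (3.7 - 2)/(8 - 2) × (3.7 - 5)/(8 - 5) × (3.7 - 11)/(8 - 11) = -0.298759
L_3(3.7) = (3.7 - 2)/(11 - 2) × (3.7 - 5)/(11 - 5) × (3.7 - 8)/(11 - 8) = 0.058660

P(3.7) = (-7)×L_0(3.7) + (-5)×L_1(3.7) + 5×L_2(3.7) + 14×L_3(3.7)
P(3.7) = -7.376833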